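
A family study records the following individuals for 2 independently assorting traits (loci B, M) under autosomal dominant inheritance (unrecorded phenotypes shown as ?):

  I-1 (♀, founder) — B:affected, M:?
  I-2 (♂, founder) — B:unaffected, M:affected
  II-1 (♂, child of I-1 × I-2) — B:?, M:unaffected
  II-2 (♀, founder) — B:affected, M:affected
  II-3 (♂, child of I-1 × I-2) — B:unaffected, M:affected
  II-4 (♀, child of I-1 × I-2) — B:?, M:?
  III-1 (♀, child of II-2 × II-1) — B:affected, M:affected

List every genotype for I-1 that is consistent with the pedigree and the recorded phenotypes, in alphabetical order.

I-1 ∈ {Bb Mm, Bb mm}

B/I-1 aff ·: Bb
B/I-2 un ·: bb
B/II-1 ? I-1×I-2: bb|Bb
B/II-2 aff ·: Bb|BB
B/II-3 un I-1×I-2: bb
B/II-4 ? I-1×I-2: bb|Bb
B/III-1 aff II-2×II-1: Bb|BB
⇒ B over [I-1,I-2,II-1,II-2,II-3,II-4,III-1]: 12 consistent
M/I-1 ? ·: mm|Mm
M/I-2 aff ·: Mm
M/II-1 un I-1×I-2: mm
M/II-2 aff ·: Mm|MM
M/II-3 aff I-1×I-2: Mm|MM
M/II-4 ? I-1×I-2: mm|Mm|MM
M/III-1 aff II-2×II-1: Mm
⇒ M over [I-1,I-2,II-1,II-2,II-3,II-4,III-1]: 16 consistent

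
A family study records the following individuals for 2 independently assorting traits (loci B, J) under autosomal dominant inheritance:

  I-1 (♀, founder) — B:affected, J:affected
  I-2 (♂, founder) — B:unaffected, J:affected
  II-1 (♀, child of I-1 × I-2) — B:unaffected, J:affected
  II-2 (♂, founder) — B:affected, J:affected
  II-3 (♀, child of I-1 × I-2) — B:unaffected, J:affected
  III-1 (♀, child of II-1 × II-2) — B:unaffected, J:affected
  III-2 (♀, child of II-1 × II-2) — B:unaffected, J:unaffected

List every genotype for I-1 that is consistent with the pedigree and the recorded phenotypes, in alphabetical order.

I-1 ∈ {Bb JJ, Bb Jj}

B/I-1 aff ·: Bb
B/I-2 un ·: bb
B/II-1 un I-1×I-2: bb
B/II-2 aff ·: Bb
B/II-3 un I-1×I-2: bb
B/III-1 un II-1×II-2: bb
B/III-2 un II-1×II-2: bb
⇒ B over [I-1,I-2,II-1,II-2,II-3,III-1,III-2]: 1 consistent
J/I-1 aff ·: Jj|JJ
J/I-2 aff ·: Jj|JJ
J/II-1 aff I-1×I-2: Jj
J/II-2 aff ·: Jj
J/II-3 aff I-1×I-2: Jj|JJ
J/III-1 aff II-1×II-2: Jj|JJ
J/III-2 un II-1×II-2: jj
⇒ J over [I-1,I-2,II-1,II-2,II-3,III-1,III-2]: 12 consistent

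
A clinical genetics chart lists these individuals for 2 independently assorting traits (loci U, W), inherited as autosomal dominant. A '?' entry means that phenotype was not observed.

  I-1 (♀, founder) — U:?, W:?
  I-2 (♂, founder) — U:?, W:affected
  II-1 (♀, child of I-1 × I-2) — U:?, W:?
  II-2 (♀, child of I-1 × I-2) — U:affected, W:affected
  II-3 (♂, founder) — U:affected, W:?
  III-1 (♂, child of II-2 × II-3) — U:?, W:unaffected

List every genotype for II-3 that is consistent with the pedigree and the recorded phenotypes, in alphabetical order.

II-3 ∈ {UU Ww, UU ww, Uu Ww, Uu ww}

U/I-1 ? ·: uu|Uu|UU
U/I-2 ? ·: uu|Uu|UU
U/II-1 ? I-1×I-2: uu|Uu|UU
U/II-2 aff I-1×I-2: Uu|UU
U/II-3 aff ·: Uu|UU
U/III-1 ? II-2×II-3: uu|Uu|UU
⇒ U over [I-1,I-2,II-1,II-2,II-3,III-1]: 89 consistent
W/I-1 ? ·: ww|Ww|WW
W/I-2 aff ·: Ww|WW
W/II-1 ? I-1×I-2: ww|Ww|WW
W/II-2 aff I-1×I-2: Ww
W/II-3 ? ·: ww|Ww
W/III-1 un II-2×II-3: ww
⇒ W over [I-1,I-2,II-1,II-2,II-3,III-1]: 20 consistent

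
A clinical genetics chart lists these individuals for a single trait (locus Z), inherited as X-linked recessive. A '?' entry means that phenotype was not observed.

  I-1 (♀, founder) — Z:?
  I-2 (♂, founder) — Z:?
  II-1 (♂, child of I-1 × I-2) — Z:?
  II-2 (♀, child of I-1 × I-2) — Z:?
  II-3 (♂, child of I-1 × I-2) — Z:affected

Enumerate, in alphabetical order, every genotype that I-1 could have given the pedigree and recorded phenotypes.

I-1 ∈ {X^ZX^z, X^zX^z}

Z/I-1 ? ·: X^ZX^z|X^zX^z
Z/I-2 ? ·: X^ZY|X^zY
Z/II-1 ? I-1×I-2: X^ZY|X^zY
Z/II-2 ? I-1×I-2: X^ZX^Z|X^ZX^z|X^zX^z
Z/II-3 aff I-1×I-2: X^zY
⇒ Z over [I-1,I-2,II-1,II-2,II-3]: 10 consistent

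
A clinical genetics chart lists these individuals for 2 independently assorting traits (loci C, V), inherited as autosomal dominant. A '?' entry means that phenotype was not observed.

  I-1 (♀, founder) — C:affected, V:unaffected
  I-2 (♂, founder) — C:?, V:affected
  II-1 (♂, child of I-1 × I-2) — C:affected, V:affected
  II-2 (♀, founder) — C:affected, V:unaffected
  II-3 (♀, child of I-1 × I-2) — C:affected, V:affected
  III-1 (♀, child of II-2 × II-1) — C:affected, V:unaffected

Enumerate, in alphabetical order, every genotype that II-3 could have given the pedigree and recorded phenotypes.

II-3 ∈ {CC Vv, Cc Vv}

C/I-1 aff ·: Cc|CC
C/I-2 ? ·: cc|Cc|CC
C/II-1 aff I-1×I-2: Cc|CC
C/II-2 aff ·: Cc|CC
C/II-3 aff I-1×I-2: Cc|CC
C/III-1 aff II-2×II-1: Cc|CC
⇒ C over [I-1,I-2,II-1,II-2,II-3,III-1]: 53 consistent
V/I-1 un ·: vv
V/I-2 aff ·: Vv|VV
V/II-1 aff I-1×I-2: Vv
V/II-2 un ·: vv
V/II-3 aff I-1×I-2: Vv
V/III-1 un II-2×II-1: vv
⇒ V over [I-1,I-2,II-1,II-2,II-3,III-1]: 2 consistent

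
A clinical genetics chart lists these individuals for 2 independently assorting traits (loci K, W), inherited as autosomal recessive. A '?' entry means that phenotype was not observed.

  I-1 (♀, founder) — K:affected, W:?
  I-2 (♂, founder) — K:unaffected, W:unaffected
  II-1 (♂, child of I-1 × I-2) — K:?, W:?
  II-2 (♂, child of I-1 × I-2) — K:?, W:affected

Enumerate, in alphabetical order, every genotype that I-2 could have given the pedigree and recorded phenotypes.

I-2 ∈ {KK Ww, Kk Ww}

K/I-1 aff ·: kk
K/I-2 un ·: KK|Kk
K/II-1 ? I-1×I-2: Kk|kk
K/II-2 ? I-1×I-2: Kk|kk
⇒ K over [I-1,I-2,II-1,II-2]: 5 consistent
W/I-1 ? ·: Ww|ww
W/I-2 un ·: Ww
W/II-1 ? I-1×I-2: WW|Ww|ww
W/II-2 aff I-1×I-2: ww
⇒ W over [I-1,I-2,II-1,II-2]: 5 consistent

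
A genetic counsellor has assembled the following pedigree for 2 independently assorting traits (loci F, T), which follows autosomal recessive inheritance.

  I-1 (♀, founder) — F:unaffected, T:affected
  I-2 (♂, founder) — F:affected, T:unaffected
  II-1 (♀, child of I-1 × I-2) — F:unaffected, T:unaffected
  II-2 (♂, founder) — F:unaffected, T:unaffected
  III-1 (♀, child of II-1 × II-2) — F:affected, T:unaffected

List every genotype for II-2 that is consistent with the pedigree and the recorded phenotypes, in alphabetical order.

F/I-1 un ·: FF|Ff
F/I-2 aff ·: ff
F/II-1 un I-1×I-2: Ff
F/II-2 un ·: Ff
F/III-1 aff II-1×II-2: ff
⇒ F over [I-1,I-2,II-1,II-2,III-1]: 2 consistent
T/I-1 aff ·: tt
T/I-2 un ·: TT|Tt
T/II-1 un I-1×I-2: Tt
T/II-2 un ·: TT|Tt
T/III-1 un II-1×II-2: TT|Tt
⇒ T over [I-1,I-2,II-1,II-2,III-1]: 8 consistent

II-2 ∈ {Ff TT, Ff Tt}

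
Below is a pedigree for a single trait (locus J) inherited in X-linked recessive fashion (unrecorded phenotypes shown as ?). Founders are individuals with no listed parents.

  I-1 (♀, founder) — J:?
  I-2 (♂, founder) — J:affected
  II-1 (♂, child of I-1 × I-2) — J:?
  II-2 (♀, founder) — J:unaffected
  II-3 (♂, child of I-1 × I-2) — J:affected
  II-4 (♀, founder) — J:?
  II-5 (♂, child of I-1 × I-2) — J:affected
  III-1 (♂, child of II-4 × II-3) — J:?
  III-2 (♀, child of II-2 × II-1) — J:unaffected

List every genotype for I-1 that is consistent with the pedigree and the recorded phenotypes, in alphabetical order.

I-1 ∈ {X^JX^j, X^jX^j}

J/I-1 ? ·: X^JX^j|X^jX^j
J/I-2 aff ·: X^jY
J/II-1 ? I-1×I-2: X^JY|X^jY
J/II-2 un ·: X^JX^J|X^JX^j
J/II-3 aff I-1×I-2: X^jY
J/II-4 ? ·: X^JX^J|X^JX^j|X^jX^j
J/II-5 aff I-1×I-2: X^jY
J/III-1 ? II-4×II-3: X^JY|X^jY
J/III-2 un II-2×II-1: X^JX^J|X^JX^j
⇒ J over [I-1,I-2,II-1,II-2,II-3,II-4,II-5,III-1,III-2]: 28 consistent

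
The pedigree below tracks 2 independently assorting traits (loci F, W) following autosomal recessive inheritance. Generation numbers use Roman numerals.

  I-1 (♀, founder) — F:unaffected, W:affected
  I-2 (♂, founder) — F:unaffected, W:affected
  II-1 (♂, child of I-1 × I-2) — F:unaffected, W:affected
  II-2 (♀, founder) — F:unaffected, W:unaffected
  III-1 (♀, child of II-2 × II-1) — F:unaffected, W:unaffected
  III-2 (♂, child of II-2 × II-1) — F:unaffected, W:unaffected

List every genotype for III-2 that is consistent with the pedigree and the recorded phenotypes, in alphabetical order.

III-2 ∈ {FF Ww, Ff Ww}

F/I-1 un ·: FF|Ff
F/I-2 un ·: FF|Ff
F/II-1 un I-1×I-2: FF|Ff
F/II-2 un ·: FF|Ff
F/III-1 un II-2×II-1: FF|Ff
F/III-2 un II-2×II-1: FF|Ff
⇒ F over [I-1,I-2,II-1,II-2,III-1,III-2]: 44 consistent
W/I-1 aff ·: ww
W/I-2 aff ·: ww
W/II-1 aff I-1×I-2: ww
W/II-2 un ·: WW|Ww
W/III-1 un II-2×II-1: Ww
W/III-2 un II-2×II-1: Ww
⇒ W over [I-1,I-2,II-1,II-2,III-1,III-2]: 2 consistent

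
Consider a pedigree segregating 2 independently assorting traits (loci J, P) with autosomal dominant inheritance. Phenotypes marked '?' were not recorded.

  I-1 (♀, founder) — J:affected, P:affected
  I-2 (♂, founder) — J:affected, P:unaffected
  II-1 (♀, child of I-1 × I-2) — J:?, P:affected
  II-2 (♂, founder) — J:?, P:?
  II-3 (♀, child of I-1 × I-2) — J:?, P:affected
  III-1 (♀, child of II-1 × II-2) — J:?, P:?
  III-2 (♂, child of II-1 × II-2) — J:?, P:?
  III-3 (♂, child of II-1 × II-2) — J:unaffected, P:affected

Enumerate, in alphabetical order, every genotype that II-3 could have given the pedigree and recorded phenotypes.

II-3 ∈ {JJ Pp, Jj Pp, jj Pp}

J/I-1 aff ·: Jj|JJ
J/I-2 aff ·: Jj|JJ
J/II-1 ? I-1×I-2: jj|Jj
J/II-2 ? ·: jj|Jj
J/II-3 ? I-1×I-2: jj|Jj|JJ
J/III-1 ? II-1×II-2: jj|Jj|JJ
J/III-2 ? II-1×II-2: jj|Jj|JJ
J/III-3 un II-1×II-2: jj
⇒ J over [I-1,I-2,II-1,II-2,II-3,III-1,III-2,III-3]: 106 consistent
P/I-1 aff ·: Pp|PP
P/I-2 un ·: pp
P/II-1 aff I-1×I-2: Pp
P/II-2 ? ·: pp|Pp|PP
P/II-3 aff I-1×I-2: Pp
P/III-1 ? II-1×II-2: pp|Pp|PP
P/III-2 ? II-1×II-2: pp|Pp|PP
P/III-3 aff II-1×II-2: Pp|PP
⇒ P over [I-1,I-2,II-1,II-2,II-3,III-1,III-2,III-3]: 60 consistent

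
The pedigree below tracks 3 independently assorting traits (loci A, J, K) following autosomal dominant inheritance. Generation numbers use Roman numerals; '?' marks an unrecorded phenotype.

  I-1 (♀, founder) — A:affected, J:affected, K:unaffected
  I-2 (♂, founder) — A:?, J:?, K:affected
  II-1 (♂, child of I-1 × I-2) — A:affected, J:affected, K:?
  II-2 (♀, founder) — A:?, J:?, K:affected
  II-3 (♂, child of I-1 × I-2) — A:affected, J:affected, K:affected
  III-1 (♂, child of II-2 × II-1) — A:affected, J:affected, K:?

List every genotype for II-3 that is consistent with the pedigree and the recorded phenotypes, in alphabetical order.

II-3 ∈ {AA JJ Kk, AA Jj Kk, Aa JJ Kk, Aa Jj Kk}

A/I-1 aff ·: Aa|AA
A/I-2 ? ·: aa|Aa|AA
A/II-1 aff I-1×I-2: Aa|AA
A/II-2 ? ·: aa|Aa|AA
A/II-3 aff I-1×I-2: Aa|AA
A/III-1 aff II-2×II-1: Aa|AA
⇒ A over [I-1,I-2,II-1,II-2,II-3,III-1]: 68 consistent
J/I-1 aff ·: Jj|JJ
J/I-2 ? ·: jj|Jj|JJ
J/II-1 aff I-1×I-2: Jj|JJ
J/II-2 ? ·: jj|Jj|JJ
J/II-3 aff I-1×I-2: Jj|JJ
J/III-1 aff II-2×II-1: Jj|JJ
⇒ J over [I-1,I-2,II-1,II-2,II-3,III-1]: 68 consistent
K/I-1 un ·: kk
K/I-2 aff ·: Kk|KK
K/II-1 ? I-1×I-2: kk|Kk
K/II-2 aff ·: Kk|KK
K/II-3 aff I-1×I-2: Kk
K/III-1 ? II-2×II-1: kk|Kk|KK
⇒ K over [I-1,I-2,II-1,II-2,II-3,III-1]: 13 consistent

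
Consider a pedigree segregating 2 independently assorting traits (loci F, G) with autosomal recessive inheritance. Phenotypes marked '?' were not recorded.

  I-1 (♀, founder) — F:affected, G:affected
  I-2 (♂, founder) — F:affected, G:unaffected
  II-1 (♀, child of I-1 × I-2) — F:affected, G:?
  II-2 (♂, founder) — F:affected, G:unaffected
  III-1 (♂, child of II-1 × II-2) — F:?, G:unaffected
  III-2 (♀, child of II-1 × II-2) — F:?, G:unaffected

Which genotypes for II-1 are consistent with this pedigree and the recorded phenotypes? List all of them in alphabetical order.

II-1 ∈ {ff Gg, ff gg}

F/I-1 aff ·: ff
F/I-2 aff ·: ff
F/II-1 aff I-1×I-2: ff
F/II-2 aff ·: ff
F/III-1 ? II-1×II-2: ff
F/III-2 ? II-1×II-2: ff
⇒ F over [I-1,I-2,II-1,II-2,III-1,III-2]: 1 consistent
G/I-1 aff ·: gg
G/I-2 un ·: GG|Gg
G/II-1 ? I-1×I-2: Gg|gg
G/II-2 un ·: GG|Gg
G/III-1 un II-1×II-2: GG|Gg
G/III-2 un II-1×II-2: GG|Gg
⇒ G over [I-1,I-2,II-1,II-2,III-1,III-2]: 18 consistent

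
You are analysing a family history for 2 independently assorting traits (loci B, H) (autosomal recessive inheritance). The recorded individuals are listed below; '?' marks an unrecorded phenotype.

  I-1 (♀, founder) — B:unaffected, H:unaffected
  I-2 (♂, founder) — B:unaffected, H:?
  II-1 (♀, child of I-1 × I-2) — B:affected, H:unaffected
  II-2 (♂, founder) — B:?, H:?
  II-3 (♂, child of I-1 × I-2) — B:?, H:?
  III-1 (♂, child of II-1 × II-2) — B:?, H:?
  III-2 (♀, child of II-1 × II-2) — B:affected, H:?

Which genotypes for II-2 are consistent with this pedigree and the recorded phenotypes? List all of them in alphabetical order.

II-2 ∈ {Bb HH, Bb Hh, Bb hh, bb HH, bb Hh, bb hh}

B/I-1 un ·: Bb
B/I-2 un ·: Bb
B/II-1 aff I-1×I-2: bb
B/II-2 ? ·: Bb|bb
B/II-3 ? I-1×I-2: BB|Bb|bb
B/III-1 ? II-1×II-2: Bb|bb
B/III-2 aff II-1×II-2: bb
⇒ B over [I-1,I-2,II-1,II-2,II-3,III-1,III-2]: 9 consistent
H/I-1 un ·: HH|Hh
H/I-2 ? ·: HH|Hh|hh
H/II-1 un I-1×I-2: HH|Hh
H/II-2 ? ·: HH|Hh|hh
H/II-3 ? I-1×I-2: HH|Hh|hh
H/III-1 ? II-1×II-2: HH|Hh|hh
H/III-2 ? II-1×II-2: HH|Hh|hh
⇒ H over [I-1,I-2,II-1,II-2,II-3,III-1,III-2]: 218 consistent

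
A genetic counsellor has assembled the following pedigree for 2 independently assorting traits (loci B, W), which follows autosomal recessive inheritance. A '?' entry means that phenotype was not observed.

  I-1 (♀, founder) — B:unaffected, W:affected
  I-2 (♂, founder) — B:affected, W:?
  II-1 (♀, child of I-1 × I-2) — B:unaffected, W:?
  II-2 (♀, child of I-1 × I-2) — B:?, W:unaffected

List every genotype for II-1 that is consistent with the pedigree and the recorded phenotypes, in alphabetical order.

II-1 ∈ {Bb Ww, Bb ww}

B/I-1 un ·: BB|Bb
B/I-2 aff ·: bb
B/II-1 un I-1×I-2: Bb
B/II-2 ? I-1×I-2: Bb|bb
⇒ B over [I-1,I-2,II-1,II-2]: 3 consistent
W/I-1 aff ·: ww
W/I-2 ? ·: WW|Ww
W/II-1 ? I-1×I-2: Ww|ww
W/II-2 un I-1×I-2: Ww
⇒ W over [I-1,I-2,II-1,II-2]: 3 consistent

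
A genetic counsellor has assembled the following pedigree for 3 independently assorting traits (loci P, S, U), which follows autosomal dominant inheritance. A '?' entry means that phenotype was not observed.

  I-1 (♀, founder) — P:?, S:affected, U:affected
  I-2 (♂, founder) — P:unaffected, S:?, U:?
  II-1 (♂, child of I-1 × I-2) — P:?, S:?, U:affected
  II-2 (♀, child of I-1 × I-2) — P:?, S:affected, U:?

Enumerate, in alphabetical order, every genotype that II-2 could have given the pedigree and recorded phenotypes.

II-2 ∈ {Pp SS UU, Pp SS Uu, Pp SS uu, Pp Ss UU, Pp Ss Uu, Pp Ss uu, pp SS UU, pp SS Uu, pp SS uu, pp Ss UU, pp Ss Uu, pp Ss uu}

P/I-1 ? ·: pp|Pp|PP
P/I-2 un ·: pp
P/II-1 ? I-1×I-2: pp|Pp
P/II-2 ? I-1×I-2: pp|Pp
⇒ P over [I-1,I-2,II-1,II-2]: 6 consistent
S/I-1 aff ·: Ss|SS
S/I-2 ? ·: ss|Ss|SS
S/II-1 ? I-1×I-2: ss|Ss|SS
S/II-2 aff I-1×I-2: Ss|SS
⇒ S over [I-1,I-2,II-1,II-2]: 18 consistent
U/I-1 aff ·: Uu|UU
U/I-2 ? ·: uu|Uu|UU
U/II-1 aff I-1×I-2: Uu|UU
U/II-2 ? I-1×I-2: uu|Uu|UU
⇒ U over [I-1,I-2,II-1,II-2]: 18 consistent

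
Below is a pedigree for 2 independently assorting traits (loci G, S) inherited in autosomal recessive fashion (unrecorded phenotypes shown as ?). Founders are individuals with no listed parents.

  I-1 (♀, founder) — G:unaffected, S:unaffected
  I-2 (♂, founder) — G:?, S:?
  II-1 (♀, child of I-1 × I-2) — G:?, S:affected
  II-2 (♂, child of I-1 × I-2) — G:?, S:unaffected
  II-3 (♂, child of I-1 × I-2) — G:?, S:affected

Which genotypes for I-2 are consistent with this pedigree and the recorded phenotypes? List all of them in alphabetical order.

I-2 ∈ {GG Ss, GG ss, Gg Ss, Gg ss, gg Ss, gg ss}

G/I-1 un ·: GG|Gg
G/I-2 ? ·: GG|Gg|gg
G/II-1 ? I-1×I-2: GG|Gg|gg
G/II-2 ? I-1×I-2: GG|Gg|gg
G/II-3 ? I-1×I-2: GG|Gg|gg
⇒ G over [I-1,I-2,II-1,II-2,II-3]: 53 consistent
S/I-1 un ·: Ss
S/I-2 ? ·: Ss|ss
S/II-1 aff I-1×I-2: ss
S/II-2 un I-1×I-2: SS|Ss
S/II-3 aff I-1×I-2: ss
⇒ S over [I-1,I-2,II-1,II-2,II-3]: 3 consistent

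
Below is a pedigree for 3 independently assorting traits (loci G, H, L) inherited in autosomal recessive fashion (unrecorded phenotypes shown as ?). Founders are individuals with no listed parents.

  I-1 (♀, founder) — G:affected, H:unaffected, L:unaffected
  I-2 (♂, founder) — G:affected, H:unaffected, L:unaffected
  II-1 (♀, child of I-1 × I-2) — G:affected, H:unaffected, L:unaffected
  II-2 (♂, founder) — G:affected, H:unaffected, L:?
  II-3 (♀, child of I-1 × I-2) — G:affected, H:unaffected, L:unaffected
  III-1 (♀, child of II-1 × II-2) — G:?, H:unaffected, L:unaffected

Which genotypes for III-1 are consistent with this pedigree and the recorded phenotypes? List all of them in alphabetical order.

G/I-1 aff ·: gg
G/I-2 aff ·: gg
G/II-1 aff I-1×I-2: gg
G/II-2 aff ·: gg
G/II-3 aff I-1×I-2: gg
G/III-1 ? II-1×II-2: gg
⇒ G over [I-1,I-2,II-1,II-2,II-3,III-1]: 1 consistent
H/I-1 un ·: HH|Hh
H/I-2 un ·: HH|Hh
H/II-1 un I-1×I-2: HH|Hh
H/II-2 un ·: HH|Hh
H/II-3 un I-1×I-2: HH|Hh
H/III-1 un II-1×II-2: HH|Hh
⇒ H over [I-1,I-2,II-1,II-2,II-3,III-1]: 45 consistent
L/I-1 un ·: LL|Ll
L/I-2 un ·: LL|Ll
L/II-1 un I-1×I-2: LL|Ll
L/II-2 ? ·: LL|Ll|ll
L/II-3 un I-1×I-2: LL|Ll
L/III-1 un II-1×II-2: LL|Ll
⇒ L over [I-1,I-2,II-1,II-2,II-3,III-1]: 58 consistent

III-1 ∈ {gg HH LL, gg HH Ll, gg Hh LL, gg Hh Ll}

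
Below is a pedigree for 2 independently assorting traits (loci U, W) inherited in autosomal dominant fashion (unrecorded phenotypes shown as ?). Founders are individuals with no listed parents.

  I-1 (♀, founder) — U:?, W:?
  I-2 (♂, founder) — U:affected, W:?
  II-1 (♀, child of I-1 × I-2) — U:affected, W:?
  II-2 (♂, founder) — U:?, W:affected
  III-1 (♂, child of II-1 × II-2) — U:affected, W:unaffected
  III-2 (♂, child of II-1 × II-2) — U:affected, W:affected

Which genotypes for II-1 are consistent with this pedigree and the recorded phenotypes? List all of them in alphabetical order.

U/I-1 ? ·: uu|Uu|UU
U/I-2 aff ·: Uu|UU
U/II-1 aff I-1×I-2: Uu|UU
U/II-2 ? ·: uu|Uu|UU
U/III-1 aff II-1×II-2: Uu|UU
U/III-2 aff II-1×II-2: Uu|UU
⇒ U over [I-1,I-2,II-1,II-2,III-1,III-2]: 69 consistent
W/I-1 ? ·: ww|Ww|WW
W/I-2 ? ·: ww|Ww|WW
W/II-1 ? I-1×I-2: ww|Ww
W/II-2 aff ·: Ww
W/III-1 un II-1×II-2: ww
W/III-2 aff II-1×II-2: Ww|WW
⇒ W over [I-1,I-2,II-1,II-2,III-1,III-2]: 18 consistent

II-1 ∈ {UU Ww, UU ww, Uu Ww, Uu ww}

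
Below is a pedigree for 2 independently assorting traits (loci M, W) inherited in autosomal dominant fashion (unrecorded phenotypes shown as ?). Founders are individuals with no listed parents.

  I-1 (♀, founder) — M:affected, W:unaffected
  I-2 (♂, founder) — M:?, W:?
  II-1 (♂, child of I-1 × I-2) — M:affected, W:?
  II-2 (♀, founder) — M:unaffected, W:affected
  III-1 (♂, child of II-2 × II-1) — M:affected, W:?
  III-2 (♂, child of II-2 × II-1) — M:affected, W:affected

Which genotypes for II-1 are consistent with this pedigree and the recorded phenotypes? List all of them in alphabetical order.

M/I-1 aff ·: Mm|MM
M/I-2 ? ·: mm|Mm|MM
M/II-1 aff I-1×I-2: Mm|MM
M/II-2 un ·: mm
M/III-1 aff II-2×II-1: Mm
M/III-2 aff II-2×II-1: Mm
⇒ M over [I-1,I-2,II-1,II-2,III-1,III-2]: 9 consistent
W/I-1 un ·: ww
W/I-2 ? ·: ww|Ww|WW
W/II-1 ? I-1×I-2: ww|Ww
W/II-2 aff ·: Ww|WW
W/III-1 ? II-2×II-1: ww|Ww|WW
W/III-2 aff II-2×II-1: Ww|WW
⇒ W over [I-1,I-2,II-1,II-2,III-1,III-2]: 26 consistent

II-1 ∈ {MM Ww, MM ww, Mm Ww, Mm ww}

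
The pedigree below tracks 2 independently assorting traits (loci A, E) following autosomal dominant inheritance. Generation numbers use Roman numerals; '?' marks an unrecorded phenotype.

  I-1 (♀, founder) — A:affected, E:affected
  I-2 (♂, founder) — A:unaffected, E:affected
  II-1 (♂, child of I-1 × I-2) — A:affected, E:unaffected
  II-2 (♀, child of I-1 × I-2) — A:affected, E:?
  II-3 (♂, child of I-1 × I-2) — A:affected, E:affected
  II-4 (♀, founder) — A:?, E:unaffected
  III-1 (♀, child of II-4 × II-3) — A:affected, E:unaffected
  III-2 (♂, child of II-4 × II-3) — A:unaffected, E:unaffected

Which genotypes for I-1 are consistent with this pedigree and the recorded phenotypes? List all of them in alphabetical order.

I-1 ∈ {AA Ee, Aa Ee}

A/I-1 aff ·: Aa|AA
A/I-2 un ·: aa
A/II-1 aff I-1×I-2: Aa
A/II-2 aff I-1×I-2: Aa
A/II-3 aff I-1×I-2: Aa
A/II-4 ? ·: aa|Aa
A/III-1 aff II-4×II-3: Aa|AA
A/III-2 un II-4×II-3: aa
⇒ A over [I-1,I-2,II-1,II-2,II-3,II-4,III-1,III-2]: 6 consistent
E/I-1 aff ·: Ee
E/I-2 aff ·: Ee
E/II-1 un I-1×I-2: ee
E/II-2 ? I-1×I-2: ee|Ee|EE
E/II-3 aff I-1×I-2: Ee
E/II-4 un ·: ee
E/III-1 un II-4×II-3: ee
E/III-2 un II-4×II-3: ee
⇒ E over [I-1,I-2,II-1,II-2,II-3,II-4,III-1,III-2]: 3 consistent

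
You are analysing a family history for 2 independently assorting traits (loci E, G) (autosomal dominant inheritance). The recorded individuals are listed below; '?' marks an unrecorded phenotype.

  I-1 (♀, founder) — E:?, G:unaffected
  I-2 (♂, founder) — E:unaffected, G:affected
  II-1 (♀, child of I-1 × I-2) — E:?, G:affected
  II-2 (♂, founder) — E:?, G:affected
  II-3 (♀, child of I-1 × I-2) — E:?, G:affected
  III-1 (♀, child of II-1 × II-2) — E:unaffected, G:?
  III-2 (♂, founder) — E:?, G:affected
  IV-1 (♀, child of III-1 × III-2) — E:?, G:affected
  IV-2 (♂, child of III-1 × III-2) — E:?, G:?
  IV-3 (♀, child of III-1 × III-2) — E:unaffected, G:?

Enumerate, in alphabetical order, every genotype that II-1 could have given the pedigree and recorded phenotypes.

E/I-1 ? ·: ee|Ee|EE
E/I-2 un ·: ee
E/II-1 ? I-1×I-2: ee|Ee
E/II-2 ? ·: ee|Ee
E/II-3 ? I-1×I-2: ee|Ee
E/III-1 un II-1×II-2: ee
E/III-2 ? ·: ee|Ee
E/IV-1 ? III-1×III-2: ee|Ee
E/IV-2 ? III-1×III-2: ee|Ee
E/IV-3 un III-1×III-2: ee
⇒ E over [I-1,I-2,II-1,II-2,II-3,III-1,III-2,IV-1,IV-2,IV-3]: 60 consistent
G/I-1 un ·: gg
G/I-2 aff ·: Gg|GG
G/II-1 aff I-1×I-2: Gg
G/II-2 aff ·: Gg|GG
G/II-3 aff I-1×I-2: Gg
G/III-1 ? II-1×II-2: gg|Gg|GG
G/III-2 aff ·: Gg|GG
G/IV-1 aff III-1×III-2: Gg|GG
G/IV-2 ? III-1×III-2: gg|Gg|GG
G/IV-3 ? III-1×III-2: gg|Gg|GG
⇒ G over [I-1,I-2,II-1,II-2,II-3,III-1,III-2,IV-1,IV-2,IV-3]: 150 consistent

II-1 ∈ {Ee Gg, ee Gg}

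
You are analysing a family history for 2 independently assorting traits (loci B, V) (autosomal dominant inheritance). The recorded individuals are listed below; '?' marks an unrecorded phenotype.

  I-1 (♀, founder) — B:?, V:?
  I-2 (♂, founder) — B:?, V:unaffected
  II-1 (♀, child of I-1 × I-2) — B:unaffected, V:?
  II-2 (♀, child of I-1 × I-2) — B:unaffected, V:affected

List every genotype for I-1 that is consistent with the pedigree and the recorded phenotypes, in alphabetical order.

B/I-1 ? ·: bb|Bb
B/I-2 ? ·: bb|Bb
B/II-1 un I-1×I-2: bb
B/II-2 un I-1×I-2: bb
⇒ B over [I-1,I-2,II-1,II-2]: 4 consistent
V/I-1 ? ·: Vv|VV
V/I-2 un ·: vv
V/II-1 ? I-1×I-2: vv|Vv
V/II-2 aff I-1×I-2: Vv
⇒ V over [I-1,I-2,II-1,II-2]: 3 consistent

I-1 ∈ {Bb VV, Bb Vv, bb VV, bb Vv}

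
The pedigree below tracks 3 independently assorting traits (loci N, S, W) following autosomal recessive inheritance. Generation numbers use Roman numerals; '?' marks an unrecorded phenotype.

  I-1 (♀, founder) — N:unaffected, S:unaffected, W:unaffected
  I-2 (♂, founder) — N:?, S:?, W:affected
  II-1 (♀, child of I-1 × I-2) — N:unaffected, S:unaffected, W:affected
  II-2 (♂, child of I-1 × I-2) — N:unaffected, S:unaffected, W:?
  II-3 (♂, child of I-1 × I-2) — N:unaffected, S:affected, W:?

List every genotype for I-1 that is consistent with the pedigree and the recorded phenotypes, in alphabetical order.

N/I-1 un ·: NN|Nn
N/I-2 ? ·: NN|Nn|nn
N/II-1 un I-1×I-2: NN|Nn
N/II-2 un I-1×I-2: NN|Nn
N/II-3 un I-1×I-2: NN|Nn
⇒ N over [I-1,I-2,II-1,II-2,II-3]: 27 consistent
S/I-1 un ·: Ss
S/I-2 ? ·: Ss|ss
S/II-1 un I-1×I-2: SS|Ss
S/II-2 un I-1×I-2: SS|Ss
S/II-3 aff I-1×I-2: ss
⇒ S over [I-1,I-2,II-1,II-2,II-3]: 5 consistent
W/I-1 un ·: Ww
W/I-2 aff ·: ww
W/II-1 aff I-1×I-2: ww
W/II-2 ? I-1×I-2: Ww|ww
W/II-3 ? I-1×I-2: Ww|ww
⇒ W over [I-1,I-2,II-1,II-2,II-3]: 4 consistent

I-1 ∈ {NN Ss Ww, Nn Ss Ww}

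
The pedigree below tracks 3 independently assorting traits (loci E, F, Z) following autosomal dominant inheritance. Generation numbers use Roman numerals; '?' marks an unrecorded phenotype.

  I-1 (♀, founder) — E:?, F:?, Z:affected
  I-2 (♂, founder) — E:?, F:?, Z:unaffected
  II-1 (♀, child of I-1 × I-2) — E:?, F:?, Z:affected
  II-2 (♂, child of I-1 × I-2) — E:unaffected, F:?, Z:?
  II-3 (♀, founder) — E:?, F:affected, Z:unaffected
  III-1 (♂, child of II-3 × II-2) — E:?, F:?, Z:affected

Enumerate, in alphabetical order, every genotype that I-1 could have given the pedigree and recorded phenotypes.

I-1 ∈ {Ee FF ZZ, Ee FF Zz, Ee Ff ZZ, Ee Ff Zz, Ee ff ZZ, Ee ff Zz, ee FF ZZ, ee FF Zz, ee Ff ZZ, ee Ff Zz, ee ff ZZ, ee ff Zz}

E/I-1 ? ·: ee|Ee
E/I-2 ? ·: ee|Ee
E/II-1 ? I-1×I-2: ee|Ee|EE
E/II-2 un I-1×I-2: ee
E/II-3 ? ·: ee|Ee|EE
E/III-1 ? II-3×II-2: ee|Ee
⇒ E over [I-1,I-2,II-1,II-2,II-3,III-1]: 32 consistent
F/I-1 ? ·: ff|Ff|FF
F/I-2 ? ·: ff|Ff|FF
F/II-1 ? I-1×I-2: ff|Ff|FF
F/II-2 ? I-1×I-2: ff|Ff|FF
F/II-3 aff ·: Ff|FF
F/III-1 ? II-3×II-2: ff|Ff|FF
⇒ F over [I-1,I-2,II-1,II-2,II-3,III-1]: 113 consistent
Z/I-1 aff ·: Zz|ZZ
Z/I-2 un ·: zz
Z/II-1 aff I-1×I-2: Zz
Z/II-2 ? I-1×I-2: Zz
Z/II-3 un ·: zz
Z/III-1 aff II-3×II-2: Zz
⇒ Z over [I-1,I-2,II-1,II-2,II-3,III-1]: 2 consistent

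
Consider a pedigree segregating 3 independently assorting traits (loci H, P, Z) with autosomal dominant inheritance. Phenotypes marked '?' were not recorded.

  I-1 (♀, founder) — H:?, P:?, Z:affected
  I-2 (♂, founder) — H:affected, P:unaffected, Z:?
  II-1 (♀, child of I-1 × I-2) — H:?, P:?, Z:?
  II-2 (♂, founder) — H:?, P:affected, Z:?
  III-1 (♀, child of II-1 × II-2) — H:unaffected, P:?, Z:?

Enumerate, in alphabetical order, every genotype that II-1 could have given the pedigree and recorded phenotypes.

H/I-1 ? ·: hh|Hh|HH
H/I-2 aff ·: Hh|HH
H/II-1 ? I-1×I-2: hh|Hh
H/II-2 ? ·: hh|Hh
H/III-1 un II-1×II-2: hh
⇒ H over [I-1,I-2,II-1,II-2,III-1]: 14 consistent
P/I-1 ? ·: pp|Pp|PP
P/I-2 un ·: pp
P/II-1 ? I-1×I-2: pp|Pp
P/II-2 aff ·: Pp|PP
P/III-1 ? II-1×II-2: pp|Pp|PP
⇒ P over [I-1,I-2,II-1,II-2,III-1]: 16 consistent
Z/I-1 aff ·: Zz|ZZ
Z/I-2 ? ·: zz|Zz|ZZ
Z/II-1 ? I-1×I-2: zz|Zz|ZZ
Z/II-2 ? ·: zz|Zz|ZZ
Z/III-1 ? II-1×II-2: zz|Zz|ZZ
⇒ Z over [I-1,I-2,II-1,II-2,III-1]: 59 consistent

II-1 ∈ {Hh Pp ZZ, Hh Pp Zz, Hh Pp zz, Hh pp ZZ, Hh pp Zz, Hh pp zz, hh Pp ZZ, hh Pp Zz, hh Pp zz, hh pp ZZ, hh pp Zz, hh pp zz}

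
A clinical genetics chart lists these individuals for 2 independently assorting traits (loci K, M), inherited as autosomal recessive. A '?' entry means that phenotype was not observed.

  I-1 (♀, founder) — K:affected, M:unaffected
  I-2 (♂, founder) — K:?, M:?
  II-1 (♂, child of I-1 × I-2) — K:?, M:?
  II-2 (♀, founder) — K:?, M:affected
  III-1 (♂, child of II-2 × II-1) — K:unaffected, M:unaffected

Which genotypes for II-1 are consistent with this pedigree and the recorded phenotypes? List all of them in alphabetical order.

K/I-1 aff ·: kk
K/I-2 ? ·: KK|Kk|kk
K/II-1 ? I-1×I-2: Kk|kk
K/II-2 ? ·: KK|Kk|kk
K/III-1 un II-2×II-1: KK|Kk
⇒ K over [I-1,I-2,II-1,II-2,III-1]: 14 consistent
M/I-1 un ·: MM|Mm
M/I-2 ? ·: MM|Mm|mm
M/II-1 ? I-1×I-2: MM|Mm
M/II-2 aff ·: mm
M/III-1 un II-2×II-1: Mm
⇒ M over [I-1,I-2,II-1,II-2,III-1]: 9 consistent

II-1 ∈ {Kk MM, Kk Mm, kk MM, kk Mm}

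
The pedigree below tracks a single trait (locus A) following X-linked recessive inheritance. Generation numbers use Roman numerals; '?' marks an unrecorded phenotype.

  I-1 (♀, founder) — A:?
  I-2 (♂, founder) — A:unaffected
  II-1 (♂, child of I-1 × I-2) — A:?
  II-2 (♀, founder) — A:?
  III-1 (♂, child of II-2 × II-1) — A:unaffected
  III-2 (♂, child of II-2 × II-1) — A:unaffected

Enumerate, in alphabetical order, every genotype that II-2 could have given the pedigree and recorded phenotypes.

A/I-1 ? ·: X^AX^A|X^AX^a|X^aX^a
A/I-2 un ·: X^AY
A/II-1 ? I-1×I-2: X^AY|X^aY
A/II-2 ? ·: X^AX^A|X^AX^a
A/III-1 un II-2×II-1: X^AY
A/III-2 un II-2×II-1: X^AY
⇒ A over [I-1,I-2,II-1,II-2,III-1,III-2]: 8 consistent

II-2 ∈ {X^AX^A, X^AX^a}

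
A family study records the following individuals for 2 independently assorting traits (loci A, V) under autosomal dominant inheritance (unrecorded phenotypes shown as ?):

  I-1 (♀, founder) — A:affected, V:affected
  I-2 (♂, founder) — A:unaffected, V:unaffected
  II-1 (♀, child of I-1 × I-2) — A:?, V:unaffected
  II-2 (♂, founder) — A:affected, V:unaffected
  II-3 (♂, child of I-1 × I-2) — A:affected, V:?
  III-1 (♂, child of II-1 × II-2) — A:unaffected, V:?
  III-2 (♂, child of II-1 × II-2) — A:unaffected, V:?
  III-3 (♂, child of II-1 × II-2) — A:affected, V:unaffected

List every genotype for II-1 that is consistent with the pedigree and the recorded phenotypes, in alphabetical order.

II-1 ∈ {Aa vv, aa vv}

A/I-1 aff ·: Aa|AA
A/I-2 un ·: aa
A/II-1 ? I-1×I-2: aa|Aa
A/II-2 aff ·: Aa
A/II-3 aff I-1×I-2: Aa
A/III-1 un II-1×II-2: aa
A/III-2 un II-1×II-2: aa
A/III-3 aff II-1×II-2: Aa|AA
⇒ A over [I-1,I-2,II-1,II-2,II-3,III-1,III-2,III-3]: 5 consistent
V/I-1 aff ·: Vv
V/I-2 un ·: vv
V/II-1 un I-1×I-2: vv
V/II-2 un ·: vv
V/II-3 ? I-1×I-2: vv|Vv
V/III-1 ? II-1×II-2: vv
V/III-2 ? II-1×II-2: vv
V/III-3 un II-1×II-2: vv
⇒ V over [I-1,I-2,II-1,II-2,II-3,III-1,III-2,III-3]: 2 consistent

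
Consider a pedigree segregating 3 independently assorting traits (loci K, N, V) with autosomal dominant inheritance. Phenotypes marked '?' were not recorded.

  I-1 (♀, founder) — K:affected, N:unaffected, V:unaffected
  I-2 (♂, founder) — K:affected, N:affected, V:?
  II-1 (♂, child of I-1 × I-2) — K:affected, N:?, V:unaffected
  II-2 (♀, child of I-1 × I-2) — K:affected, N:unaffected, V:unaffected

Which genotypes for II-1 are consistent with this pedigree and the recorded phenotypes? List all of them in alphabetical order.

K/I-1 aff ·: Kk|KK
K/I-2 aff ·: Kk|KK
K/II-1 aff I-1×I-2: Kk|KK
K/II-2 aff I-1×I-2: Kk|KK
⇒ K over [I-1,I-2,II-1,II-2]: 13 consistent
N/I-1 un ·: nn
N/I-2 aff ·: Nn
N/II-1 ? I-1×I-2: nn|Nn
N/II-2 un I-1×I-2: nn
⇒ N over [I-1,I-2,II-1,II-2]: 2 consistent
V/I-1 un ·: vv
V/I-2 ? ·: vv|Vv
V/II-1 un I-1×I-2: vv
V/II-2 un I-1×I-2: vv
⇒ V over [I-1,I-2,II-1,II-2]: 2 consistent

II-1 ∈ {KK Nn vv, KK nn vv, Kk Nn vv, Kk nn vv}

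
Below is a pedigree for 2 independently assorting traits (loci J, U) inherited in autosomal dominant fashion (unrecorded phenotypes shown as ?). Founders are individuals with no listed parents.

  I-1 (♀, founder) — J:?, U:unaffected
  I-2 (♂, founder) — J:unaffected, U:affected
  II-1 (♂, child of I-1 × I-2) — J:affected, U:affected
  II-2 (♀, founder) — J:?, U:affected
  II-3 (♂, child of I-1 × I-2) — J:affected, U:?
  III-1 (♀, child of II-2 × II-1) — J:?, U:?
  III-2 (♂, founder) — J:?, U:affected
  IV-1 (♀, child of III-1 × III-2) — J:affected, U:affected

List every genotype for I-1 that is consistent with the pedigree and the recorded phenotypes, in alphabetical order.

I-1 ∈ {JJ uu, Jj uu}

J/I-1 ? ·: Jj|JJ
J/I-2 un ·: jj
J/II-1 aff I-1×I-2: Jj
J/II-2 ? ·: jj|Jj|JJ
J/II-3 aff I-1×I-2: Jj
J/III-1 ? II-2×II-1: jj|Jj|JJ
J/III-2 ? ·: jj|Jj|JJ
J/IV-1 aff III-1×III-2: Jj|JJ
⇒ J over [I-1,I-2,II-1,II-2,II-3,III-1,III-2,IV-1]: 54 consistent
U/I-1 un ·: uu
U/I-2 aff ·: Uu|UU
U/II-1 aff I-1×I-2: Uu
U/II-2 aff ·: Uu|UU
U/II-3 ? I-1×I-2: uu|Uu
U/III-1 ? II-2×II-1: uu|Uu|UU
U/III-2 aff ·: Uu|UU
U/IV-1 aff III-1×III-2: Uu|UU
⇒ U over [I-1,I-2,II-1,II-2,II-3,III-1,III-2,IV-1]: 48 consistent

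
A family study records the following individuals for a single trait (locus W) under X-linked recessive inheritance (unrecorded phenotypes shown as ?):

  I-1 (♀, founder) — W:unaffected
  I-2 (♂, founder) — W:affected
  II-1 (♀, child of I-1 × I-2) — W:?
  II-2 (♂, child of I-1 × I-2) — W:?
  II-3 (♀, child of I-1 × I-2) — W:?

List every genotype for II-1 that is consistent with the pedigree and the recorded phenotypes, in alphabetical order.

II-1 ∈ {X^WX^w, X^wX^w}

W/I-1 un ·: X^WX^W|X^WX^w
W/I-2 aff ·: X^wY
W/II-1 ? I-1×I-2: X^WX^w|X^wX^w
W/II-2 ? I-1×I-2: X^WY|X^wY
W/II-3 ? I-1×I-2: X^WX^w|X^wX^w
⇒ W over [I-1,I-2,II-1,II-2,II-3]: 9 consistent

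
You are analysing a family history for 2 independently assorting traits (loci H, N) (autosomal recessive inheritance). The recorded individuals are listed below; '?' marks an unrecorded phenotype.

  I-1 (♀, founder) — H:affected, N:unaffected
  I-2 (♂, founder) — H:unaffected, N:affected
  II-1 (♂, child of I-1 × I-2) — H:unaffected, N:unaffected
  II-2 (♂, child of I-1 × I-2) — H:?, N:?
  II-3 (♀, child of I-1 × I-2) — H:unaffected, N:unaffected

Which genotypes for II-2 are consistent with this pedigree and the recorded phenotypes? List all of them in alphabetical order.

H/I-1 aff ·: hh
H/I-2 un ·: HH|Hh
H/II-1 un I-1×I-2: Hh
H/II-2 ? I-1×I-2: Hh|hh
H/II-3 un I-1×I-2: Hh
⇒ H over [I-1,I-2,II-1,II-2,II-3]: 3 consistent
N/I-1 un ·: NN|Nn
N/I-2 aff ·: nn
N/II-1 un I-1×I-2: Nn
N/II-2 ? I-1×I-2: Nn|nn
N/II-3 un I-1×I-2: Nn
⇒ N over [I-1,I-2,II-1,II-2,II-3]: 3 consistent

II-2 ∈ {Hh Nn, Hh nn, hh Nn, hh nn}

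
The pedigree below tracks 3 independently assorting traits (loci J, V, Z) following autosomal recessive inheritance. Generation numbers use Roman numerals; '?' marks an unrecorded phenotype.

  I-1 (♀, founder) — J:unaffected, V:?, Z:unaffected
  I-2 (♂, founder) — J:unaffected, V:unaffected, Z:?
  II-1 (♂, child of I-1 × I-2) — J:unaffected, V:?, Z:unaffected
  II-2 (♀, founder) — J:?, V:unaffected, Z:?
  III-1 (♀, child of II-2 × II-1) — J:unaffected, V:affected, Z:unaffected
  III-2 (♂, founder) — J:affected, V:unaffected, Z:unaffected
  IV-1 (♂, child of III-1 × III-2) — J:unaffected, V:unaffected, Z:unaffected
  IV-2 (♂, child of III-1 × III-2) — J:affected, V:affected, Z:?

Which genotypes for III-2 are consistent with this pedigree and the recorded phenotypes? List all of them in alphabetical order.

III-2 ∈ {jj Vv ZZ, jj Vv Zz}

J/I-1 un ·: JJ|Jj
J/I-2 un ·: JJ|Jj
J/II-1 un I-1×I-2: JJ|Jj
J/II-2 ? ·: JJ|Jj|jj
J/III-1 un II-2×II-1: Jj
J/III-2 aff ·: jj
J/IV-1 un III-1×III-2: Jj
J/IV-2 aff III-1×III-2: jj
⇒ J over [I-1,I-2,II-1,II-2,III-1,III-2,IV-1,IV-2]: 17 consistent
V/I-1 ? ·: VV|Vv|vv
V/I-2 un ·: VV|Vv
V/II-1 ? I-1×I-2: Vv|vv
V/II-2 un ·: Vv
V/III-1 aff II-2×II-1: vv
V/III-2 un ·: Vv
V/IV-1 un III-1×III-2: Vv
V/IV-2 aff III-1×III-2: vv
⇒ V over [I-1,I-2,II-1,II-2,III-1,III-2,IV-1,IV-2]: 7 consistent
Z/I-1 un ·: ZZ|Zz
Z/I-2 ? ·: ZZ|Zz|zz
Z/II-1 un I-1×I-2: ZZ|Zz
Z/II-2 ? ·: ZZ|Zz|zz
Z/III-1 un II-2×II-1: ZZ|Zz
Z/III-2 un ·: ZZ|Zz
Z/IV-1 un III-1×III-2: ZZ|Zz
Z/IV-2 ? III-1×III-2: ZZ|Zz|zz
⇒ Z over [I-1,I-2,II-1,II-2,III-1,III-2,IV-1,IV-2]: 320 consistent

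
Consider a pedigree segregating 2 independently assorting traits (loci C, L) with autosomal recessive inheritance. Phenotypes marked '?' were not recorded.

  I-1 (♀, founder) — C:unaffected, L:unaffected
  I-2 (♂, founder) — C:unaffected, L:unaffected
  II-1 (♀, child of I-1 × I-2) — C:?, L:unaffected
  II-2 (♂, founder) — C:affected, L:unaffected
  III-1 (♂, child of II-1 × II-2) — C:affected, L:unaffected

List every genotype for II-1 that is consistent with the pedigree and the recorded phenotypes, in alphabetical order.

II-1 ∈ {Cc LL, Cc Ll, cc LL, cc Ll}

C/I-1 un ·: CC|Cc
C/I-2 un ·: CC|Cc
C/II-1 ? I-1×I-2: Cc|cc
C/II-2 aff ·: cc
C/III-1 aff II-1×II-2: cc
⇒ C over [I-1,I-2,II-1,II-2,III-1]: 4 consistent
L/I-1 un ·: LL|Ll
L/I-2 un ·: LL|Ll
L/II-1 un I-1×I-2: LL|Ll
L/II-2 un ·: LL|Ll
L/III-1 un II-1×II-2: LL|Ll
⇒ L over [I-1,I-2,II-1,II-2,III-1]: 24 consistent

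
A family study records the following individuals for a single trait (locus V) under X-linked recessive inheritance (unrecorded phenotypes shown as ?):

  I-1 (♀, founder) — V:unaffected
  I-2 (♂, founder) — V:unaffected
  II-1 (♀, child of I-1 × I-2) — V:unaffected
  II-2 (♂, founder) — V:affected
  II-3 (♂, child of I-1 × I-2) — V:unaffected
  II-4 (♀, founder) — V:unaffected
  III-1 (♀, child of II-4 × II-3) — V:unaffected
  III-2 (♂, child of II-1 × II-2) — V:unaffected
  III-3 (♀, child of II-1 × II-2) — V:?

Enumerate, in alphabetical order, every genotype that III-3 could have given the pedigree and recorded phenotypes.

III-3 ∈ {X^VX^v, X^vX^v}

V/I-1 un ·: X^VX^V|X^VX^v
V/I-2 un ·: X^VY
V/II-1 un I-1×I-2: X^VX^V|X^VX^v
V/II-2 aff ·: X^vY
V/II-3 un I-1×I-2: X^VY
V/II-4 un ·: X^VX^V|X^VX^v
V/III-1 un II-4×II-3: X^VX^V|X^VX^v
V/III-2 un II-1×II-2: X^VY
V/III-3 ? II-1×II-2: X^VX^v|X^vX^v
⇒ V over [I-1,I-2,II-1,II-2,II-3,II-4,III-1,III-2,III-3]: 12 consistent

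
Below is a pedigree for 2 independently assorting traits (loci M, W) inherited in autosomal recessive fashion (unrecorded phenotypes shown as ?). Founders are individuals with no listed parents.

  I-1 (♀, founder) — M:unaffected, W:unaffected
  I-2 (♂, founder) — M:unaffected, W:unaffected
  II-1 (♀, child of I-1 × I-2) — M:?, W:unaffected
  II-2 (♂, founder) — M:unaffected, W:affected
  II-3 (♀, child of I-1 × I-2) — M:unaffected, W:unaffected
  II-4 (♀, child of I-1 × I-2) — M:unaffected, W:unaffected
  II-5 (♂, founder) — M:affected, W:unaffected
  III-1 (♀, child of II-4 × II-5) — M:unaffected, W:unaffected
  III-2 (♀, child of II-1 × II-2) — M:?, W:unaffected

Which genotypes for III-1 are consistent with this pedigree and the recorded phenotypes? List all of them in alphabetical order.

III-1 ∈ {Mm WW, Mm Ww}

M/I-1 un ·: MM|Mm
M/I-2 un ·: MM|Mm
M/II-1 ? I-1×I-2: MM|Mm|mm
M/II-2 un ·: MM|Mm
M/II-3 un I-1×I-2: MM|Mm
M/II-4 un I-1×I-2: MM|Mm
M/II-5 aff ·: mm
M/III-1 un II-4×II-5: Mm
M/III-2 ? II-1×II-2: MM|Mm|mm
⇒ M over [I-1,I-2,II-1,II-2,II-3,II-4,II-5,III-1,III-2]: 111 consistent
W/I-1 un ·: WW|Ww
W/I-2 un ·: WW|Ww
W/II-1 un I-1×I-2: WW|Ww
W/II-2 aff ·: ww
W/II-3 un I-1×I-2: WW|Ww
W/II-4 un I-1×I-2: WW|Ww
W/II-5 un ·: WW|Ww
W/III-1 un II-4×II-5: WW|Ww
W/III-2 un II-1×II-2: Ww
⇒ W over [I-1,I-2,II-1,II-2,II-3,II-4,II-5,III-1,III-2]: 87 consistent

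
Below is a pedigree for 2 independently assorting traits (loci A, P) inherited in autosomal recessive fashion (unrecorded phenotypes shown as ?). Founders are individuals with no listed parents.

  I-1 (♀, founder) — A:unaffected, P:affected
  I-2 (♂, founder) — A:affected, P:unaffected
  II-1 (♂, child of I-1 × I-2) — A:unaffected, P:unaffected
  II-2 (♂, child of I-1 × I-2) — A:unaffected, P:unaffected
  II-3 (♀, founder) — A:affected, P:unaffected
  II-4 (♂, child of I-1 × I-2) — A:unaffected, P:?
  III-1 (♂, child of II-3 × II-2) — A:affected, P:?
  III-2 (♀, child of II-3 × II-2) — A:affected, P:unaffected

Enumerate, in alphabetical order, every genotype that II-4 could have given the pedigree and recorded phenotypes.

II-4 ∈ {Aa Pp, Aa pp}

A/I-1 un ·: AA|Aa
A/I-2 aff ·: aa
A/II-1 un I-1×I-2: Aa
A/II-2 un I-1×I-2: Aa
A/II-3 aff ·: aa
A/II-4 un I-1×I-2: Aa
A/III-1 aff II-3×II-2: aa
A/III-2 aff II-3×II-2: aa
⇒ A over [I-1,I-2,II-1,II-2,II-3,II-4,III-1,III-2]: 2 consistent
P/I-1 aff ·: pp
P/I-2 un ·: PP|Pp
P/II-1 un I-1×I-2: Pp
P/II-2 un I-1×I-2: Pp
P/II-3 un ·: PP|Pp
P/II-4 ? I-1×I-2: Pp|pp
P/III-1 ? II-3×II-2: PP|Pp|pp
P/III-2 un II-3×II-2: PP|Pp
⇒ P over [I-1,I-2,II-1,II-2,II-3,II-4,III-1,III-2]: 30 consistent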